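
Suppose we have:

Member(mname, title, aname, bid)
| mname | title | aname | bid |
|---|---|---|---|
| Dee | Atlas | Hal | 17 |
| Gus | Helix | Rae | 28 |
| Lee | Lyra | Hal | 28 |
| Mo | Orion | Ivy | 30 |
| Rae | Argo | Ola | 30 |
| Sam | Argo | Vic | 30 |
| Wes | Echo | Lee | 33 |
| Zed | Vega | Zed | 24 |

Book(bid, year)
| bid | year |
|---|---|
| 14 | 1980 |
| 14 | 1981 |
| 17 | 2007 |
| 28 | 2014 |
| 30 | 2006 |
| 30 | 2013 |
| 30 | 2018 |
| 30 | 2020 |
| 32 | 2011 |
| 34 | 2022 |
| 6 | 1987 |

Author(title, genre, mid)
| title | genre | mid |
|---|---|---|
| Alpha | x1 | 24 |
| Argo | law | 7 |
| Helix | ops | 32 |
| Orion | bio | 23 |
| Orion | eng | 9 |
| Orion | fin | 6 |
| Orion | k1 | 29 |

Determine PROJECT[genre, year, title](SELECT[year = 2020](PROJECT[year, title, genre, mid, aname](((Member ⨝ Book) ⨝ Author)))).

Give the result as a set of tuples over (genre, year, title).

Natural join on bid: {(Dee, Atlas, Hal, 17, 2007), (Gus, Helix, Rae, 28, 2014), (Lee, Lyra, Hal, 28, 2014), (Mo, Orion, Ivy, 30, 2006), (Mo, Orion, Ivy, 30, 2013), (Mo, Orion, Ivy, 30, 2018), (Mo, Orion, Ivy, 30, 2020), (Rae, Argo, Ola, 30, 2006), (Rae, Argo, Ola, 30, 2013), (Rae, Argo, Ola, 30, 2018), (Rae, Argo, Ola, 30, 2020), (Sam, Argo, Vic, 30, 2006), (Sam, Argo, Vic, 30, 2013), (Sam, Argo, Vic, 30, 2018), (Sam, Argo, Vic, 30, 2020)}
Natural join on title: {(Gus, Helix, Rae, 28, 2014, ops, 32), (Mo, Orion, Ivy, 30, 2006, bio, 23), (Mo, Orion, Ivy, 30, 2006, eng, 9), (Mo, Orion, Ivy, 30, 2006, fin, 6), (Mo, Orion, Ivy, 30, 2006, k1, 29), (Mo, Orion, Ivy, 30, 2013, bio, 23), (Mo, Orion, Ivy, 30, 2013, eng, 9), (Mo, Orion, Ivy, 30, 2013, fin, 6), (Mo, Orion, Ivy, 30, 2013, k1, 29), (Mo, Orion, Ivy, 30, 2018, bio, 23), (Mo, Orion, Ivy, 30, 2018, eng, 9), (Mo, Orion, Ivy, 30, 2018, fin, 6), (Mo, Orion, Ivy, 30, 2018, k1, 29), (Mo, Orion, Ivy, 30, 2020, bio, 23), (Mo, Orion, Ivy, 30, 2020, eng, 9), (Mo, Orion, Ivy, 30, 2020, fin, 6), (Mo, Orion, Ivy, 30, 2020, k1, 29), (Rae, Argo, Ola, 30, 2006, law, 7), (Rae, Argo, Ola, 30, 2013, law, 7), (Rae, Argo, Ola, 30, 2018, law, 7), (Rae, Argo, Ola, 30, 2020, law, 7), (Sam, Argo, Vic, 30, 2006, law, 7), (Sam, Argo, Vic, 30, 2013, law, 7), (Sam, Argo, Vic, 30, 2018, law, 7), (Sam, Argo, Vic, 30, 2020, law, 7)}
Keep only column(s) year, title, genre, mid, aname: {(2006, Argo, law, 7, Ola), (2006, Argo, law, 7, Vic), (2006, Orion, bio, 23, Ivy), (2006, Orion, eng, 9, Ivy), (2006, Orion, fin, 6, Ivy), (2006, Orion, k1, 29, Ivy), (2013, Argo, law, 7, Ola), (2013, Argo, law, 7, Vic), (2013, Orion, bio, 23, Ivy), (2013, Orion, eng, 9, Ivy), (2013, Orion, fin, 6, Ivy), (2013, Orion, k1, 29, Ivy), (2014, Helix, ops, 32, Rae), (2018, Argo, law, 7, Ola), (2018, Argo, law, 7, Vic), (2018, Orion, bio, 23, Ivy), (2018, Orion, eng, 9, Ivy), (2018, Orion, fin, 6, Ivy), (2018, Orion, k1, 29, Ivy), (2020, Argo, law, 7, Ola), (2020, Argo, law, 7, Vic), (2020, Orion, bio, 23, Ivy), (2020, Orion, eng, 9, Ivy), (2020, Orion, fin, 6, Ivy), (2020, Orion, k1, 29, Ivy)}
Apply σ_{year = 2020}; surviving tuples: {(2020, Argo, law, 7, Ola), (2020, Argo, law, 7, Vic), (2020, Orion, bio, 23, Ivy), (2020, Orion, eng, 9, Ivy), (2020, Orion, fin, 6, Ivy), (2020, Orion, k1, 29, Ivy)}
Keep only column(s) genre, year, title (1 duplicate(s) eliminated): {(bio, 2020, Orion), (eng, 2020, Orion), (fin, 2020, Orion), (k1, 2020, Orion), (law, 2020, Argo)}

{(bio, 2020, Orion), (eng, 2020, Orion), (fin, 2020, Orion), (k1, 2020, Orion), (law, 2020, Argo)}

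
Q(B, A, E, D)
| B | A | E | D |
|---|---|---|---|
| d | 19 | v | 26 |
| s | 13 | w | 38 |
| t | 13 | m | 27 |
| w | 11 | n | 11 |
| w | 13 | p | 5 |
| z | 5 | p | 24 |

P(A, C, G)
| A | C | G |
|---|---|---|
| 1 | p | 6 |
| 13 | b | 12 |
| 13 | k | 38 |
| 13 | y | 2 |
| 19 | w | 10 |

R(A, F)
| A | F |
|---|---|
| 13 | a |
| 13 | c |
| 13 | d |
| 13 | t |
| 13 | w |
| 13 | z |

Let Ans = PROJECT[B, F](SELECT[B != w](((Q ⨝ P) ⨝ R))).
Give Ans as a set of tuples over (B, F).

Q ⋈ P (natural join on A): {(d, 19, v, 26, w, 10), (s, 13, w, 38, b, 12), (s, 13, w, 38, k, 38), (s, 13, w, 38, y, 2), (t, 13, m, 27, b, 12), (t, 13, m, 27, k, 38), (t, 13, m, 27, y, 2), (w, 13, p, 5, b, 12), (w, 13, p, 5, k, 38), (w, 13, p, 5, y, 2)}
(Q ⨝ P) ⋈ R (natural join on A): {(s, 13, w, 38, b, 12, a), (s, 13, w, 38, b, 12, c), (s, 13, w, 38, b, 12, d), (s, 13, w, 38, b, 12, t), (s, 13, w, 38, b, 12, w), (s, 13, w, 38, b, 12, z), (s, 13, w, 38, k, 38, a), (s, 13, w, 38, k, 38, c), (s, 13, w, 38, k, 38, d), (s, 13, w, 38, k, 38, t), (s, 13, w, 38, k, 38, w), (s, 13, w, 38, k, 38, z), (s, 13, w, 38, y, 2, a), (s, 13, w, 38, y, 2, c), (s, 13, w, 38, y, 2, d), (s, 13, w, 38, y, 2, t), (s, 13, w, 38, y, 2, w), (s, 13, w, 38, y, 2, z), (t, 13, m, 27, b, 12, a), (t, 13, m, 27, b, 12, c), (t, 13, m, 27, b, 12, d), (t, 13, m, 27, b, 12, t), (t, 13, m, 27, b, 12, w), (t, 13, m, 27, b, 12, z), (t, 13, m, 27, k, 38, a), (t, 13, m, 27, k, 38, c), (t, 13, m, 27, k, 38, d), (t, 13, m, 27, k, 38, t), (t, 13, m, 27, k, 38, w), (t, 13, m, 27, k, 38, z), (t, 13, m, 27, y, 2, a), (t, 13, m, 27, y, 2, c), (t, 13, m, 27, y, 2, d), (t, 13, m, 27, y, 2, t), (t, 13, m, 27, y, 2, w), (t, 13, m, 27, y, 2, z), (w, 13, p, 5, b, 12, a), (w, 13, p, 5, b, 12, c), (w, 13, p, 5, b, 12, d), (w, 13, p, 5, b, 12, t), (w, 13, p, 5, b, 12, w), (w, 13, p, 5, b, 12, z), (w, 13, p, 5, k, 38, a), (w, 13, p, 5, k, 38, c), (w, 13, p, 5, k, 38, d), (w, 13, p, 5, k, 38, t), (w, 13, p, 5, k, 38, w), (w, 13, p, 5, k, 38, z), (w, 13, p, 5, y, 2, a), (w, 13, p, 5, y, 2, c), (w, 13, p, 5, y, 2, d), (w, 13, p, 5, y, 2, t), (w, 13, p, 5, y, 2, w), (w, 13, p, 5, y, 2, z)}
Apply σ_{B != w}; surviving tuples: {(s, 13, w, 38, b, 12, a), (s, 13, w, 38, b, 12, c), (s, 13, w, 38, b, 12, d), (s, 13, w, 38, b, 12, t), (s, 13, w, 38, b, 12, w), (s, 13, w, 38, b, 12, z), (s, 13, w, 38, k, 38, a), (s, 13, w, 38, k, 38, c), (s, 13, w, 38, k, 38, d), (s, 13, w, 38, k, 38, t), (s, 13, w, 38, k, 38, w), (s, 13, w, 38, k, 38, z), (s, 13, w, 38, y, 2, a), (s, 13, w, 38, y, 2, c), (s, 13, w, 38, y, 2, d), (s, 13, w, 38, y, 2, t), (s, 13, w, 38, y, 2, w), (s, 13, w, 38, y, 2, z), (t, 13, m, 27, b, 12, a), (t, 13, m, 27, b, 12, c), (t, 13, m, 27, b, 12, d), (t, 13, m, 27, b, 12, t), (t, 13, m, 27, b, 12, w), (t, 13, m, 27, b, 12, z), (t, 13, m, 27, k, 38, a), (t, 13, m, 27, k, 38, c), (t, 13, m, 27, k, 38, d), (t, 13, m, 27, k, 38, t), (t, 13, m, 27, k, 38, w), (t, 13, m, 27, k, 38, z), (t, 13, m, 27, y, 2, a), (t, 13, m, 27, y, 2, c), (t, 13, m, 27, y, 2, d), (t, 13, m, 27, y, 2, t), (t, 13, m, 27, y, 2, w), (t, 13, m, 27, y, 2, z)}
π_{B, F} gives {(s, a), (s, c), (s, d), (s, t), (s, w), (s, z), (t, a), (t, c), (t, d), (t, t), (t, w), (t, z)} (24 duplicate(s) eliminated).

{(s, a), (s, c), (s, d), (s, t), (s, w), (s, z), (t, a), (t, c), (t, d), (t, t), (t, w), (t, z)}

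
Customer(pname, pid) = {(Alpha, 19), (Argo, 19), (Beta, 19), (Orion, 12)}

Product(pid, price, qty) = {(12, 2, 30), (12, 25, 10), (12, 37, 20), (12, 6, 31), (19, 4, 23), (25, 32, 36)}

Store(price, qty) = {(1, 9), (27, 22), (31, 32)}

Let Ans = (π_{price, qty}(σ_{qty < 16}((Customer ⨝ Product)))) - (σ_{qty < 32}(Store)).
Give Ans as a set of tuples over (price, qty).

Customer ⋈ Product (natural join on pid): {(Alpha, 19, 4, 23), (Argo, 19, 4, 23), (Beta, 19, 4, 23), (Orion, 12, 2, 30), (Orion, 12, 25, 10), (Orion, 12, 37, 20), (Orion, 12, 6, 31)}
Selection qty < 16: {(Orion, 12, 25, 10)}
Projecting to price, qty: {(25, 10)}
Selection qty < 32: {(1, 9), (27, 22)}
Taking the difference: {(25, 10)}

{(25, 10)}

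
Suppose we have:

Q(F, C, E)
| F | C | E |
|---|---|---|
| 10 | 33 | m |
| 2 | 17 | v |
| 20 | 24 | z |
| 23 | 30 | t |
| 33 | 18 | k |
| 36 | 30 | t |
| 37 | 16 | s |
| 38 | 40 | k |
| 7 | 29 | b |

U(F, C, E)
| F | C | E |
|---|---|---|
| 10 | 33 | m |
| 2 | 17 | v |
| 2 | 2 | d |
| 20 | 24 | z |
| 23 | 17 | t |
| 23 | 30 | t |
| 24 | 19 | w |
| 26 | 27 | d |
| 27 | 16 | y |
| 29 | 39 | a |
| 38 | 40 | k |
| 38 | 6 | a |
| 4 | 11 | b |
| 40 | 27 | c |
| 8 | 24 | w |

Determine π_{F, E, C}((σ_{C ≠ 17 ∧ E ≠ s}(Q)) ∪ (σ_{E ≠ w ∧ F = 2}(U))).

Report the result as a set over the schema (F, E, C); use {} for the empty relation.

{(10, m, 33), (2, d, 2), (2, v, 17), (20, z, 24), (23, t, 30), (33, k, 18), (36, t, 30), (38, k, 40), (7, b, 29)}

Apply σ_{C ≠ 17 ∧ E ≠ s}; surviving tuples: {(10, 33, m), (20, 24, z), (23, 30, t), (33, 18, k), (36, 30, t), (38, 40, k), (7, 29, b)}
Apply σ_{E ≠ w ∧ F = 2}; surviving tuples: {(2, 17, v), (2, 2, d)}
Set union of the two operands is {(10, 33, m), (2, 17, v), (2, 2, d), (20, 24, z), (23, 30, t), (33, 18, k), (36, 30, t), (38, 40, k), (7, 29, b)}.
Projecting to F, E, C: {(10, m, 33), (2, d, 2), (2, v, 17), (20, z, 24), (23, t, 30), (33, k, 18), (36, t, 30), (38, k, 40), (7, b, 29)}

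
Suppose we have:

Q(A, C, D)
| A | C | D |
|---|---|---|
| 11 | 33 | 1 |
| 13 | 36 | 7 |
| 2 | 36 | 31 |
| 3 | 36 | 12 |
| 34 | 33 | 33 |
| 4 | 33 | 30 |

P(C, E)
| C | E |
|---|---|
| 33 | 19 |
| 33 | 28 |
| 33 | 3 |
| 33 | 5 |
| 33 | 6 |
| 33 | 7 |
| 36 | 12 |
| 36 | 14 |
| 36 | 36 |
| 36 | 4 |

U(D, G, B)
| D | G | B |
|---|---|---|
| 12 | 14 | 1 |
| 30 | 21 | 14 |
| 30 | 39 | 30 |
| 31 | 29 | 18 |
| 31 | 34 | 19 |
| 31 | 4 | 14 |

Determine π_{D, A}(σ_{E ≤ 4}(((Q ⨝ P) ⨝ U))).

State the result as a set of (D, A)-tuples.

{(12, 3), (30, 4), (31, 2)}

Joining Q and P on C yields {(11, 33, 1, 19), (11, 33, 1, 28), (11, 33, 1, 3), (11, 33, 1, 5), (11, 33, 1, 6), (11, 33, 1, 7), (13, 36, 7, 12), (13, 36, 7, 14), (13, 36, 7, 36), (13, 36, 7, 4), (2, 36, 31, 12), (2, 36, 31, 14), (2, 36, 31, 36), (2, 36, 31, 4), (3, 36, 12, 12), (3, 36, 12, 14), (3, 36, 12, 36), (3, 36, 12, 4), (34, 33, 33, 19), (34, 33, 33, 28), (34, 33, 33, 3), (34, 33, 33, 5), (34, 33, 33, 6), (34, 33, 33, 7), (4, 33, 30, 19), (4, 33, 30, 28), (4, 33, 30, 3), (4, 33, 30, 5), (4, 33, 30, 6), (4, 33, 30, 7)}.
Joining (Q ⨝ P) and U on D yields {(2, 36, 31, 12, 29, 18), (2, 36, 31, 12, 34, 19), (2, 36, 31, 12, 4, 14), (2, 36, 31, 14, 29, 18), (2, 36, 31, 14, 34, 19), (2, 36, 31, 14, 4, 14), (2, 36, 31, 36, 29, 18), (2, 36, 31, 36, 34, 19), (2, 36, 31, 36, 4, 14), (2, 36, 31, 4, 29, 18), (2, 36, 31, 4, 34, 19), (2, 36, 31, 4, 4, 14), (3, 36, 12, 12, 14, 1), (3, 36, 12, 14, 14, 1), (3, 36, 12, 36, 14, 1), (3, 36, 12, 4, 14, 1), (4, 33, 30, 19, 21, 14), (4, 33, 30, 19, 39, 30), (4, 33, 30, 28, 21, 14), (4, 33, 30, 28, 39, 30), (4, 33, 30, 3, 21, 14), (4, 33, 30, 3, 39, 30), (4, 33, 30, 5, 21, 14), (4, 33, 30, 5, 39, 30), (4, 33, 30, 6, 21, 14), (4, 33, 30, 6, 39, 30), (4, 33, 30, 7, 21, 14), (4, 33, 30, 7, 39, 30)}.
Selection E ≤ 4: {(2, 36, 31, 4, 29, 18), (2, 36, 31, 4, 34, 19), (2, 36, 31, 4, 4, 14), (3, 36, 12, 4, 14, 1), (4, 33, 30, 3, 21, 14), (4, 33, 30, 3, 39, 30)}
π_{D, A} gives {(12, 3), (30, 4), (31, 2)} (3 duplicate(s) eliminated).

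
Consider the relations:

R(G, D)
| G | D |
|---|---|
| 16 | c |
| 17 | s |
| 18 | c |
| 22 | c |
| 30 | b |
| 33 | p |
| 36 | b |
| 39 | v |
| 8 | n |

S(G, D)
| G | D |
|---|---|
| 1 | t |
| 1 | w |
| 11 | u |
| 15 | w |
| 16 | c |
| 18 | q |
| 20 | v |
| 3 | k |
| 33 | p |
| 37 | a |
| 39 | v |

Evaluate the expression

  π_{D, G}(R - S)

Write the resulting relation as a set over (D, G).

{(b, 30), (b, 36), (c, 18), (c, 22), (n, 8), (s, 17)}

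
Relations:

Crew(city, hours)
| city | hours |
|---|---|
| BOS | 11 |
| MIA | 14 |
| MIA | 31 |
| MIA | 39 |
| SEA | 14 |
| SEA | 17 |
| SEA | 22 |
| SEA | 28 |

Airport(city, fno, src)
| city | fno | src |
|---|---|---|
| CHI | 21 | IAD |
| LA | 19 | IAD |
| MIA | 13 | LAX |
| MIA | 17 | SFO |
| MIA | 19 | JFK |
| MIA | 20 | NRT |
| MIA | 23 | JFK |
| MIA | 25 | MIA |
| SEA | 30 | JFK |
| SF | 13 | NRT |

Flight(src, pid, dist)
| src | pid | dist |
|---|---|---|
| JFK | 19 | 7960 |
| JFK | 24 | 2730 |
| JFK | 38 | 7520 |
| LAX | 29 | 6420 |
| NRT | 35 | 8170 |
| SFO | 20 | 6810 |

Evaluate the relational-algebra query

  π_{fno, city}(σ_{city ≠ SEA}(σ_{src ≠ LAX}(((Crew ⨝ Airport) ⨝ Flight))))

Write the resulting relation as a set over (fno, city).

{(17, MIA), (19, MIA), (20, MIA), (23, MIA)}

Crew ⋈ Airport (natural join on city): {(MIA, 14, 13, LAX), (MIA, 14, 17, SFO), (MIA, 14, 19, JFK), (MIA, 14, 20, NRT), (MIA, 14, 23, JFK), (MIA, 14, 25, MIA), (MIA, 31, 13, LAX), (MIA, 31, 17, SFO), (MIA, 31, 19, JFK), (MIA, 31, 20, NRT), (MIA, 31, 23, JFK), (MIA, 31, 25, MIA), (MIA, 39, 13, LAX), (MIA, 39, 17, SFO), (MIA, 39, 19, JFK), (MIA, 39, 20, NRT), (MIA, 39, 23, JFK), (MIA, 39, 25, MIA), (SEA, 14, 30, JFK), (SEA, 17, 30, JFK), (SEA, 22, 30, JFK), (SEA, 28, 30, JFK)}
(Crew ⨝ Airport) ⋈ Flight (natural join on src): {(MIA, 14, 13, LAX, 29, 6420), (MIA, 14, 17, SFO, 20, 6810), (MIA, 14, 19, JFK, 19, 7960), (MIA, 14, 19, JFK, 24, 2730), (MIA, 14, 19, JFK, 38, 7520), (MIA, 14, 20, NRT, 35, 8170), (MIA, 14, 23, JFK, 19, 7960), (MIA, 14, 23, JFK, 24, 2730), (MIA, 14, 23, JFK, 38, 7520), (MIA, 31, 13, LAX, 29, 6420), (MIA, 31, 17, SFO, 20, 6810), (MIA, 31, 19, JFK, 19, 7960), (MIA, 31, 19, JFK, 24, 2730), (MIA, 31, 19, JFK, 38, 7520), (MIA, 31, 20, NRT, 35, 8170), (MIA, 31, 23, JFK, 19, 7960), (MIA, 31, 23, JFK, 24, 2730), (MIA, 31, 23, JFK, 38, 7520), (MIA, 39, 13, LAX, 29, 6420), (MIA, 39, 17, SFO, 20, 6810), (MIA, 39, 19, JFK, 19, 7960), (MIA, 39, 19, JFK, 24, 2730), (MIA, 39, 19, JFK, 38, 7520), (MIA, 39, 20, NRT, 35, 8170), (MIA, 39, 23, JFK, 19, 7960), (MIA, 39, 23, JFK, 24, 2730), (MIA, 39, 23, JFK, 38, 7520), (SEA, 14, 30, JFK, 19, 7960), (SEA, 14, 30, JFK, 24, 2730), (SEA, 14, 30, JFK, 38, 7520), (SEA, 17, 30, JFK, 19, 7960), (SEA, 17, 30, JFK, 24, 2730), (SEA, 17, 30, JFK, 38, 7520), (SEA, 22, 30, JFK, 19, 7960), (SEA, 22, 30, JFK, 24, 2730), (SEA, 22, 30, JFK, 38, 7520), (SEA, 28, 30, JFK, 19, 7960), (SEA, 28, 30, JFK, 24, 2730), (SEA, 28, 30, JFK, 38, 7520)}
Apply σ_{src ≠ LAX}; surviving tuples: {(MIA, 14, 17, SFO, 20, 6810), (MIA, 14, 19, JFK, 19, 7960), (MIA, 14, 19, JFK, 24, 2730), (MIA, 14, 19, JFK, 38, 7520), (MIA, 14, 20, NRT, 35, 8170), (MIA, 14, 23, JFK, 19, 7960), (MIA, 14, 23, JFK, 24, 2730), (MIA, 14, 23, JFK, 38, 7520), (MIA, 31, 17, SFO, 20, 6810), (MIA, 31, 19, JFK, 19, 7960), (MIA, 31, 19, JFK, 24, 2730), (MIA, 31, 19, JFK, 38, 7520), (MIA, 31, 20, NRT, 35, 8170), (MIA, 31, 23, JFK, 19, 7960), (MIA, 31, 23, JFK, 24, 2730), (MIA, 31, 23, JFK, 38, 7520), (MIA, 39, 17, SFO, 20, 6810), (MIA, 39, 19, JFK, 19, 7960), (MIA, 39, 19, JFK, 24, 2730), (MIA, 39, 19, JFK, 38, 7520), (MIA, 39, 20, NRT, 35, 8170), (MIA, 39, 23, JFK, 19, 7960), (MIA, 39, 23, JFK, 24, 2730), (MIA, 39, 23, JFK, 38, 7520), (SEA, 14, 30, JFK, 19, 7960), (SEA, 14, 30, JFK, 24, 2730), (SEA, 14, 30, JFK, 38, 7520), (SEA, 17, 30, JFK, 19, 7960), (SEA, 17, 30, JFK, 24, 2730), (SEA, 17, 30, JFK, 38, 7520), (SEA, 22, 30, JFK, 19, 7960), (SEA, 22, 30, JFK, 24, 2730), (SEA, 22, 30, JFK, 38, 7520), (SEA, 28, 30, JFK, 19, 7960), (SEA, 28, 30, JFK, 24, 2730), (SEA, 28, 30, JFK, 38, 7520)}
Apply σ_{city ≠ SEA}; surviving tuples: {(MIA, 14, 17, SFO, 20, 6810), (MIA, 14, 19, JFK, 19, 7960), (MIA, 14, 19, JFK, 24, 2730), (MIA, 14, 19, JFK, 38, 7520), (MIA, 14, 20, NRT, 35, 8170), (MIA, 14, 23, JFK, 19, 7960), (MIA, 14, 23, JFK, 24, 2730), (MIA, 14, 23, JFK, 38, 7520), (MIA, 31, 17, SFO, 20, 6810), (MIA, 31, 19, JFK, 19, 7960), (MIA, 31, 19, JFK, 24, 2730), (MIA, 31, 19, JFK, 38, 7520), (MIA, 31, 20, NRT, 35, 8170), (MIA, 31, 23, JFK, 19, 7960), (MIA, 31, 23, JFK, 24, 2730), (MIA, 31, 23, JFK, 38, 7520), (MIA, 39, 17, SFO, 20, 6810), (MIA, 39, 19, JFK, 19, 7960), (MIA, 39, 19, JFK, 24, 2730), (MIA, 39, 19, JFK, 38, 7520), (MIA, 39, 20, NRT, 35, 8170), (MIA, 39, 23, JFK, 19, 7960), (MIA, 39, 23, JFK, 24, 2730), (MIA, 39, 23, JFK, 38, 7520)}
π[fno, city]: project onto (fno, city) (20 duplicate(s) eliminated) → {(17, MIA), (19, MIA), (20, MIA), (23, MIA)}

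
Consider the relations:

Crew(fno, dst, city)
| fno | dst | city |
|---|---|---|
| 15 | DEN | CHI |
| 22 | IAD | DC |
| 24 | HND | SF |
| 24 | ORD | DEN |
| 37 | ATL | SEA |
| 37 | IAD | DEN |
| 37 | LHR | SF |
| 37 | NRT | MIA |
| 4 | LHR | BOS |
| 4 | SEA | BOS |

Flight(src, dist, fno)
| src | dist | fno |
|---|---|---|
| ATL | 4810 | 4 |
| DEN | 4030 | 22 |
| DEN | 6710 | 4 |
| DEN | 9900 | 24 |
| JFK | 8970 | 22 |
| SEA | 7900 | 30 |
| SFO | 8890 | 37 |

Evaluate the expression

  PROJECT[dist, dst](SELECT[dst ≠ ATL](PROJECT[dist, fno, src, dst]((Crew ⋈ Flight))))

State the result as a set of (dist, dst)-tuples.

Natural join on fno: {(22, IAD, DC, DEN, 4030), (22, IAD, DC, JFK, 8970), (24, HND, SF, DEN, 9900), (24, ORD, DEN, DEN, 9900), (37, ATL, SEA, SFO, 8890), (37, IAD, DEN, SFO, 8890), (37, LHR, SF, SFO, 8890), (37, NRT, MIA, SFO, 8890), (4, LHR, BOS, ATL, 4810), (4, LHR, BOS, DEN, 6710), (4, SEA, BOS, ATL, 4810), (4, SEA, BOS, DEN, 6710)}
π[dist, fno, src, dst]: project onto (dist, fno, src, dst) → {(4030, 22, DEN, IAD), (4810, 4, ATL, LHR), (4810, 4, ATL, SEA), (6710, 4, DEN, LHR), (6710, 4, DEN, SEA), (8890, 37, SFO, ATL), (8890, 37, SFO, IAD), (8890, 37, SFO, LHR), (8890, 37, SFO, NRT), (8970, 22, JFK, IAD), (9900, 24, DEN, HND), (9900, 24, DEN, ORD)}
Filtering on dst ≠ ATL leaves {(4030, 22, DEN, IAD), (4810, 4, ATL, LHR), (4810, 4, ATL, SEA), (6710, 4, DEN, LHR), (6710, 4, DEN, SEA), (8890, 37, SFO, IAD), (8890, 37, SFO, LHR), (8890, 37, SFO, NRT), (8970, 22, JFK, IAD), (9900, 24, DEN, HND), (9900, 24, DEN, ORD)}.
π[dist, dst]: project onto (dist, dst) → {(4030, IAD), (4810, LHR), (4810, SEA), (6710, LHR), (6710, SEA), (8890, IAD), (8890, LHR), (8890, NRT), (8970, IAD), (9900, HND), (9900, ORD)}

{(4030, IAD), (4810, LHR), (4810, SEA), (6710, LHR), (6710, SEA), (8890, IAD), (8890, LHR), (8890, NRT), (8970, IAD), (9900, HND), (9900, ORD)}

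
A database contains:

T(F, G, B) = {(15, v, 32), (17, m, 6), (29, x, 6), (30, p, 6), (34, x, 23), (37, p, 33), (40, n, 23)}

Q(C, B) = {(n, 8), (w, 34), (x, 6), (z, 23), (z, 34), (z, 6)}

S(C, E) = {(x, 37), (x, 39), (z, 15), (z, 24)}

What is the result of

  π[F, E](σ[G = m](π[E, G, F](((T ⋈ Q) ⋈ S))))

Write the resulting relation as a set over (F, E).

{(17, 15), (17, 24), (17, 37), (17, 39)}

Joining T and Q on B yields {(17, m, 6, x), (17, m, 6, z), (29, x, 6, x), (29, x, 6, z), (30, p, 6, x), (30, p, 6, z), (34, x, 23, z), (40, n, 23, z)}.
Joining (T ⋈ Q) and S on C yields {(17, m, 6, x, 37), (17, m, 6, x, 39), (17, m, 6, z, 15), (17, m, 6, z, 24), (29, x, 6, x, 37), (29, x, 6, x, 39), (29, x, 6, z, 15), (29, x, 6, z, 24), (30, p, 6, x, 37), (30, p, 6, x, 39), (30, p, 6, z, 15), (30, p, 6, z, 24), (34, x, 23, z, 15), (34, x, 23, z, 24), (40, n, 23, z, 15), (40, n, 23, z, 24)}.
π_{E, G, F} gives {(15, m, 17), (15, n, 40), (15, p, 30), (15, x, 29), (15, x, 34), (24, m, 17), (24, n, 40), (24, p, 30), (24, x, 29), (24, x, 34), (37, m, 17), (37, p, 30), (37, x, 29), (39, m, 17), (39, p, 30), (39, x, 29)}.
Apply σ_{G = m}; surviving tuples: {(15, m, 17), (24, m, 17), (37, m, 17), (39, m, 17)}
π_{F, E} gives {(17, 15), (17, 24), (17, 37), (17, 39)}.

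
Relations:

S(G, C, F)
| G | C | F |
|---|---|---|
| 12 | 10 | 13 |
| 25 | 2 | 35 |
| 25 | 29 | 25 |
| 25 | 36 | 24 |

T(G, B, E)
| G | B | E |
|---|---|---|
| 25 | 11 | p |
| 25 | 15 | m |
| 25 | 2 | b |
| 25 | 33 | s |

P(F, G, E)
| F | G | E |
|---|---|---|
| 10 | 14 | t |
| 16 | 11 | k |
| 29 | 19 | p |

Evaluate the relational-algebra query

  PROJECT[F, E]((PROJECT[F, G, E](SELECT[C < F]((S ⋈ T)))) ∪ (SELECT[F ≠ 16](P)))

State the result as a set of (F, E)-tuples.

{(10, t), (29, p), (35, b), (35, m), (35, p), (35, s)}

Natural join on G: {(25, 2, 35, 11, p), (25, 2, 35, 15, m), (25, 2, 35, 2, b), (25, 2, 35, 33, s), (25, 29, 25, 11, p), (25, 29, 25, 15, m), (25, 29, 25, 2, b), (25, 29, 25, 33, s), (25, 36, 24, 11, p), (25, 36, 24, 15, m), (25, 36, 24, 2, b), (25, 36, 24, 33, s)}
Selection C < F: {(25, 2, 35, 11, p), (25, 2, 35, 15, m), (25, 2, 35, 2, b), (25, 2, 35, 33, s)}
Keep only column(s) F, G, E: {(35, 25, b), (35, 25, m), (35, 25, p), (35, 25, s)}
Selection F ≠ 16: {(10, 14, t), (29, 19, p)}
Taking the union: {(10, 14, t), (29, 19, p), (35, 25, b), (35, 25, m), (35, 25, p), (35, 25, s)}
Keep only column(s) F, E: {(10, t), (29, p), (35, b), (35, m), (35, p), (35, s)}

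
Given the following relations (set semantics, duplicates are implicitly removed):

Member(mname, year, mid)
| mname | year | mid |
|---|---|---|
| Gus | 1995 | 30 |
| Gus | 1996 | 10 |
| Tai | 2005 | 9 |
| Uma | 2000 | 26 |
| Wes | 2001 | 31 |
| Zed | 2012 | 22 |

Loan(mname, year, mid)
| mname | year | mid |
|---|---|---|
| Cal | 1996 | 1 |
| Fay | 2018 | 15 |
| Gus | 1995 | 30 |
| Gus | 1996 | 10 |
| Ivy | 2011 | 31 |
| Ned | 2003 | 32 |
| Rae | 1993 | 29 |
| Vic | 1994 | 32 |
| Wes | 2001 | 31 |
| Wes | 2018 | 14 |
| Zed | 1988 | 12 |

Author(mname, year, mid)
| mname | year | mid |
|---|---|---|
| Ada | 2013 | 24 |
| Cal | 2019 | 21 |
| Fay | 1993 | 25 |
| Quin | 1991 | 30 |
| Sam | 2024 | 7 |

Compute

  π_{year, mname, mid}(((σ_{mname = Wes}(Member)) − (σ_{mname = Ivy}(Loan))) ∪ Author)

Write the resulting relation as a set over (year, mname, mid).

Selection mname = Wes: {(Wes, 2001, 31)}
Selection mname = Ivy: {(Ivy, 2011, 31)}
Difference: {(Wes, 2001, 31)} with {(Ivy, 2011, 31)} → {(Wes, 2001, 31)}
Union: {(Wes, 2001, 31)} with {(Ada, 2013, 24), (Cal, 2019, 21), (Fay, 1993, 25), (Quin, 1991, 30), (Sam, 2024, 7)} → {(Ada, 2013, 24), (Cal, 2019, 21), (Fay, 1993, 25), (Quin, 1991, 30), (Sam, 2024, 7), (Wes, 2001, 31)}
Projecting to year, mname, mid: {(1991, Quin, 30), (1993, Fay, 25), (2001, Wes, 31), (2013, Ada, 24), (2019, Cal, 21), (2024, Sam, 7)}

{(1991, Quin, 30), (1993, Fay, 25), (2001, Wes, 31), (2013, Ada, 24), (2019, Cal, 21), (2024, Sam, 7)}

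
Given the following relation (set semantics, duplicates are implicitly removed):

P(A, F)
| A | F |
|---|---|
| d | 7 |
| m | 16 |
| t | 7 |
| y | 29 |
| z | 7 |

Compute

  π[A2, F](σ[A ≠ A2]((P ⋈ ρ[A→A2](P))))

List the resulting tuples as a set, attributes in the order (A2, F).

ρ[A→A2]: schema becomes (A2, F); tuples unchanged.
Joining P and ρ[A→A2](P) on F yields {(d, 7, d), (d, 7, t), (d, 7, z), (m, 16, m), (t, 7, d), (t, 7, t), (t, 7, z), (y, 29, y), (z, 7, d), (z, 7, t), (z, 7, z)}.
Filtering on A ≠ A2 leaves {(d, 7, t), (d, 7, z), (t, 7, d), (t, 7, z), (z, 7, d), (z, 7, t)}.
π_{A2, F} gives {(d, 7), (t, 7), (z, 7)} (3 duplicate(s) eliminated).

{(d, 7), (t, 7), (z, 7)}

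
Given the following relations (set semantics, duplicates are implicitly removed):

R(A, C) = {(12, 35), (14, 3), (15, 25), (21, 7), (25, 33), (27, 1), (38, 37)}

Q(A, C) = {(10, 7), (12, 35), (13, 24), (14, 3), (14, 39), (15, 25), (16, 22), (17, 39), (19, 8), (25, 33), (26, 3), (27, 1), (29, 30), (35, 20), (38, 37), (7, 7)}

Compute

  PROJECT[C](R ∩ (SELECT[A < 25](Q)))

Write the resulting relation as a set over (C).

{25, 3, 35}

Apply σ_{A < 25}; surviving tuples: {(10, 7), (12, 35), (13, 24), (14, 3), (14, 39), (15, 25), (16, 22), (17, 39), (19, 8), (7, 7)}
Intersection: {(12, 35), (14, 3), (15, 25), (21, 7), (25, 33), (27, 1), (38, 37)} with {(10, 7), (12, 35), (13, 24), (14, 3), (14, 39), (15, 25), (16, 22), (17, 39), (19, 8), (7, 7)} → {(12, 35), (14, 3), (15, 25)}
Projecting to C: {25, 3, 35}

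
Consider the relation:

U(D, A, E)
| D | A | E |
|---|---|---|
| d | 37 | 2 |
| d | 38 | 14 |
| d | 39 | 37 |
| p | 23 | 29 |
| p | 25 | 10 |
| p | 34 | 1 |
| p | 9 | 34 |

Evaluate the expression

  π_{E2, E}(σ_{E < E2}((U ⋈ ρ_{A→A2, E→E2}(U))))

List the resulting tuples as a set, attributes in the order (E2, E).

{(10, 1), (14, 2), (29, 1), (29, 10), (34, 1), (34, 10), (34, 29), (37, 14), (37, 2)}

ρ[A→A2, E→E2]: schema becomes (D, A2, E2); tuples unchanged.
U ⋈ ρ_{A→A2, E→E2}(U) (natural join on D): {(d, 37, 2, 37, 2), (d, 37, 2, 38, 14), (d, 37, 2, 39, 37), (d, 38, 14, 37, 2), (d, 38, 14, 38, 14), (d, 38, 14, 39, 37), (d, 39, 37, 37, 2), (d, 39, 37, 38, 14), (d, 39, 37, 39, 37), (p, 23, 29, 23, 29), (p, 23, 29, 25, 10), (p, 23, 29, 34, 1), (p, 23, 29, 9, 34), (p, 25, 10, 23, 29), (p, 25, 10, 25, 10), (p, 25, 10, 34, 1), (p, 25, 10, 9, 34), (p, 34, 1, 23, 29), (p, 34, 1, 25, 10), (p, 34, 1, 34, 1), (p, 34, 1, 9, 34), (p, 9, 34, 23, 29), (p, 9, 34, 25, 10), (p, 9, 34, 34, 1), (p, 9, 34, 9, 34)}
Filtering on E < E2 leaves {(d, 37, 2, 38, 14), (d, 37, 2, 39, 37), (d, 38, 14, 39, 37), (p, 23, 29, 9, 34), (p, 25, 10, 23, 29), (p, 25, 10, 9, 34), (p, 34, 1, 23, 29), (p, 34, 1, 25, 10), (p, 34, 1, 9, 34)}.
Keep only column(s) E2, E: {(10, 1), (14, 2), (29, 1), (29, 10), (34, 1), (34, 10), (34, 29), (37, 14), (37, 2)}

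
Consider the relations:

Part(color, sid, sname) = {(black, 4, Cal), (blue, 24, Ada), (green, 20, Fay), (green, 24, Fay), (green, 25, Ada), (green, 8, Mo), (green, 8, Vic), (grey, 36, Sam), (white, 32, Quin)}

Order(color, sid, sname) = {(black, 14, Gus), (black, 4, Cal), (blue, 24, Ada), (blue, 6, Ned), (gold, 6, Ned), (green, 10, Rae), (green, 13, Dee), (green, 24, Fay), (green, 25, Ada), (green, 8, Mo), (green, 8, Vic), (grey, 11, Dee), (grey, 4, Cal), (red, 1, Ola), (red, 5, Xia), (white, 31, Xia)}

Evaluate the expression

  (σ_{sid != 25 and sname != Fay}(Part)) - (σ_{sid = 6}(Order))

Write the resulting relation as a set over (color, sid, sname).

{(black, 4, Cal), (blue, 24, Ada), (green, 8, Mo), (green, 8, Vic), (grey, 36, Sam), (white, 32, Quin)}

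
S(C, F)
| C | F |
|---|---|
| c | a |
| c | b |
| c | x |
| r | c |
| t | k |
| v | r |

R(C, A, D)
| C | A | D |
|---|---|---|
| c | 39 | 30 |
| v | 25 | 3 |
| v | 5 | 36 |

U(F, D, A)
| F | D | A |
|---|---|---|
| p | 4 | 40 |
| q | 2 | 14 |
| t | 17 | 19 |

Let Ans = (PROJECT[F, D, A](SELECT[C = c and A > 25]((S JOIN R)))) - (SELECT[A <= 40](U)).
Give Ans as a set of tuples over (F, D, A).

{(a, 30, 39), (b, 30, 39), (x, 30, 39)}

S ⋈ R (natural join on C): {(c, a, 39, 30), (c, b, 39, 30), (c, x, 39, 30), (v, r, 25, 3), (v, r, 5, 36)}
Filtering on C = c and A > 25 leaves {(c, a, 39, 30), (c, b, 39, 30), (c, x, 39, 30)}.
Projecting to F, D, A: {(a, 30, 39), (b, 30, 39), (x, 30, 39)}
Filtering on A <= 40 leaves {(p, 4, 40), (q, 2, 14), (t, 17, 19)}.
Taking the difference: {(a, 30, 39), (b, 30, 39), (x, 30, 39)}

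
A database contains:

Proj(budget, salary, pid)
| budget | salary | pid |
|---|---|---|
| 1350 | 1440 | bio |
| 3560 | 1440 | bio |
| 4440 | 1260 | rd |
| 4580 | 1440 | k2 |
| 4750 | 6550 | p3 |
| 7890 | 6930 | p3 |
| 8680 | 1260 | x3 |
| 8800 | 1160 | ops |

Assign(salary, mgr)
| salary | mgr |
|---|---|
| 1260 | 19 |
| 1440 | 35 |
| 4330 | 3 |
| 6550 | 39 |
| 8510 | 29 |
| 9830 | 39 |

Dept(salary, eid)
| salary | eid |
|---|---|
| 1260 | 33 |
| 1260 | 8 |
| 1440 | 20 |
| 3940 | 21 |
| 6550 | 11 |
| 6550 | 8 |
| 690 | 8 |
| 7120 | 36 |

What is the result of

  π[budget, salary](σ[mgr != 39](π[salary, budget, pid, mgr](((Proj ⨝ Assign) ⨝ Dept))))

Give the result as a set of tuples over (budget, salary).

Natural join on salary: {(1350, 1440, bio, 35), (3560, 1440, bio, 35), (4440, 1260, rd, 19), (4580, 1440, k2, 35), (4750, 6550, p3, 39), (8680, 1260, x3, 19)}
Natural join on salary: {(1350, 1440, bio, 35, 20), (3560, 1440, bio, 35, 20), (4440, 1260, rd, 19, 33), (4440, 1260, rd, 19, 8), (4580, 1440, k2, 35, 20), (4750, 6550, p3, 39, 11), (4750, 6550, p3, 39, 8), (8680, 1260, x3, 19, 33), (8680, 1260, x3, 19, 8)}
π[salary, budget, pid, mgr]: project onto (salary, budget, pid, mgr) (3 duplicate(s) eliminated) → {(1260, 4440, rd, 19), (1260, 8680, x3, 19), (1440, 1350, bio, 35), (1440, 3560, bio, 35), (1440, 4580, k2, 35), (6550, 4750, p3, 39)}
Apply σ_{mgr != 39}; surviving tuples: {(1260, 4440, rd, 19), (1260, 8680, x3, 19), (1440, 1350, bio, 35), (1440, 3560, bio, 35), (1440, 4580, k2, 35)}
π[budget, salary]: project onto (budget, salary) → {(1350, 1440), (3560, 1440), (4440, 1260), (4580, 1440), (8680, 1260)}

{(1350, 1440), (3560, 1440), (4440, 1260), (4580, 1440), (8680, 1260)}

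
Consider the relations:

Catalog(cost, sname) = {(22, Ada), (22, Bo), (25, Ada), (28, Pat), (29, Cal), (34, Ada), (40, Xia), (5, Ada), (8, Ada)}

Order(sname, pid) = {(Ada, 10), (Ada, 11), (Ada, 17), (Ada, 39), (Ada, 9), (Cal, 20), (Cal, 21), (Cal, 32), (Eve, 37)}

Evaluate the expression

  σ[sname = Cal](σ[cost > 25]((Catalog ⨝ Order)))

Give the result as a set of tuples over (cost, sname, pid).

Catalog ⋈ Order (natural join on sname): {(22, Ada, 10), (22, Ada, 11), (22, Ada, 17), (22, Ada, 39), (22, Ada, 9), (25, Ada, 10), (25, Ada, 11), (25, Ada, 17), (25, Ada, 39), (25, Ada, 9), (29, Cal, 20), (29, Cal, 21), (29, Cal, 32), (34, Ada, 10), (34, Ada, 11), (34, Ada, 17), (34, Ada, 39), (34, Ada, 9), (5, Ada, 10), (5, Ada, 11), (5, Ada, 17), (5, Ada, 39), (5, Ada, 9), (8, Ada, 10), (8, Ada, 11), (8, Ada, 17), (8, Ada, 39), (8, Ada, 9)}
σ[cost > 25]: keep tuples satisfying cost > 25 → {(29, Cal, 20), (29, Cal, 21), (29, Cal, 32), (34, Ada, 10), (34, Ada, 11), (34, Ada, 17), (34, Ada, 39), (34, Ada, 9)}
σ[sname = Cal]: keep tuples satisfying sname = Cal → {(29, Cal, 20), (29, Cal, 21), (29, Cal, 32)}

{(29, Cal, 20), (29, Cal, 21), (29, Cal, 32)}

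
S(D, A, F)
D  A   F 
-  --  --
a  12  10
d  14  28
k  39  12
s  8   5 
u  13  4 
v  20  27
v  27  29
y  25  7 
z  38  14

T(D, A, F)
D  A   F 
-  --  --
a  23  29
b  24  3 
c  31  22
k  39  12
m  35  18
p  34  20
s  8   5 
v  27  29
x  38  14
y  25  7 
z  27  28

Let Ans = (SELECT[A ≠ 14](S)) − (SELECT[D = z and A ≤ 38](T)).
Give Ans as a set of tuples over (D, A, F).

Selection A ≠ 14: {(a, 12, 10), (k, 39, 12), (s, 8, 5), (u, 13, 4), (v, 20, 27), (v, 27, 29), (y, 25, 7), (z, 38, 14)}
Selection D = z and A ≤ 38: {(z, 27, 28)}
Set difference of the two operands is {(a, 12, 10), (k, 39, 12), (s, 8, 5), (u, 13, 4), (v, 20, 27), (v, 27, 29), (y, 25, 7), (z, 38, 14)}.

{(a, 12, 10), (k, 39, 12), (s, 8, 5), (u, 13, 4), (v, 20, 27), (v, 27, 29), (y, 25, 7), (z, 38, 14)}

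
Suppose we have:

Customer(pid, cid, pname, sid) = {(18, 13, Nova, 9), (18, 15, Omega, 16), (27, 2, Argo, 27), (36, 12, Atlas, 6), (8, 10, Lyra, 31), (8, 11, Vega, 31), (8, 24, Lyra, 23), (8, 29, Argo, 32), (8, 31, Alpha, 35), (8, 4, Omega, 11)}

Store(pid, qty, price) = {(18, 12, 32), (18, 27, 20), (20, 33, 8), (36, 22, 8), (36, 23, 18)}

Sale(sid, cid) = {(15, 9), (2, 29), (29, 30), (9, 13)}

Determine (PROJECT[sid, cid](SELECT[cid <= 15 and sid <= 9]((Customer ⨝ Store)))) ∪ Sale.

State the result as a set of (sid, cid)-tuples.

{(15, 9), (2, 29), (29, 30), (6, 12), (9, 13)}

Natural join on pid: {(18, 13, Nova, 9, 12, 32), (18, 13, Nova, 9, 27, 20), (18, 15, Omega, 16, 12, 32), (18, 15, Omega, 16, 27, 20), (36, 12, Atlas, 6, 22, 8), (36, 12, Atlas, 6, 23, 18)}
Filtering on cid <= 15 and sid <= 9 leaves {(18, 13, Nova, 9, 12, 32), (18, 13, Nova, 9, 27, 20), (36, 12, Atlas, 6, 22, 8), (36, 12, Atlas, 6, 23, 18)}.
π[sid, cid]: project onto (sid, cid) (2 duplicate(s) eliminated) → {(6, 12), (9, 13)}
Set union of the two operands is {(15, 9), (2, 29), (29, 30), (6, 12), (9, 13)}.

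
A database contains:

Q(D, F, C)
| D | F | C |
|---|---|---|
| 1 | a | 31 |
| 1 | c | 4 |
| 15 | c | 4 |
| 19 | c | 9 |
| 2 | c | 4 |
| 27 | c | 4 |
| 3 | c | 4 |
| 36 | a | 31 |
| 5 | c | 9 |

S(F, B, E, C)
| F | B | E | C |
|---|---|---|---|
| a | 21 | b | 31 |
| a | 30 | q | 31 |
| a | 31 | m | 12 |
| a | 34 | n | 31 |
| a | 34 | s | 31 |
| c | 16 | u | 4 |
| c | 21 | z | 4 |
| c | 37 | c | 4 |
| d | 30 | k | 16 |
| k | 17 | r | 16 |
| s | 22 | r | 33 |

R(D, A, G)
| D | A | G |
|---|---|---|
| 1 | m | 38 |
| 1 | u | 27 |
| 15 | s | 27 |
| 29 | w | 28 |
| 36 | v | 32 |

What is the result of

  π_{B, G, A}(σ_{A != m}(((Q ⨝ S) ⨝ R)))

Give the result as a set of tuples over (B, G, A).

Natural join on F, C: {(1, a, 31, 21, b), (1, a, 31, 30, q), (1, a, 31, 34, n), (1, a, 31, 34, s), (1, c, 4, 16, u), (1, c, 4, 21, z), (1, c, 4, 37, c), (15, c, 4, 16, u), (15, c, 4, 21, z), (15, c, 4, 37, c), (2, c, 4, 16, u), (2, c, 4, 21, z), (2, c, 4, 37, c), (27, c, 4, 16, u), (27, c, 4, 21, z), (27, c, 4, 37, c), (3, c, 4, 16, u), (3, c, 4, 21, z), (3, c, 4, 37, c), (36, a, 31, 21, b), (36, a, 31, 30, q), (36, a, 31, 34, n), (36, a, 31, 34, s)}
Natural join on D: {(1, a, 31, 21, b, m, 38), (1, a, 31, 21, b, u, 27), (1, a, 31, 30, q, m, 38), (1, a, 31, 30, q, u, 27), (1, a, 31, 34, n, m, 38), (1, a, 31, 34, n, u, 27), (1, a, 31, 34, s, m, 38), (1, a, 31, 34, s, u, 27), (1, c, 4, 16, u, m, 38), (1, c, 4, 16, u, u, 27), (1, c, 4, 21, z, m, 38), (1, c, 4, 21, z, u, 27), (1, c, 4, 37, c, m, 38), (1, c, 4, 37, c, u, 27), (15, c, 4, 16, u, s, 27), (15, c, 4, 21, z, s, 27), (15, c, 4, 37, c, s, 27), (36, a, 31, 21, b, v, 32), (36, a, 31, 30, q, v, 32), (36, a, 31, 34, n, v, 32), (36, a, 31, 34, s, v, 32)}
Apply σ_{A != m}; surviving tuples: {(1, a, 31, 21, b, u, 27), (1, a, 31, 30, q, u, 27), (1, a, 31, 34, n, u, 27), (1, a, 31, 34, s, u, 27), (1, c, 4, 16, u, u, 27), (1, c, 4, 21, z, u, 27), (1, c, 4, 37, c, u, 27), (15, c, 4, 16, u, s, 27), (15, c, 4, 21, z, s, 27), (15, c, 4, 37, c, s, 27), (36, a, 31, 21, b, v, 32), (36, a, 31, 30, q, v, 32), (36, a, 31, 34, n, v, 32), (36, a, 31, 34, s, v, 32)}
Projecting to B, G, A (3 duplicate(s) eliminated): {(16, 27, s), (16, 27, u), (21, 27, s), (21, 27, u), (21, 32, v), (30, 27, u), (30, 32, v), (34, 27, u), (34, 32, v), (37, 27, s), (37, 27, u)}

{(16, 27, s), (16, 27, u), (21, 27, s), (21, 27, u), (21, 32, v), (30, 27, u), (30, 32, v), (34, 27, u), (34, 32, v), (37, 27, s), (37, 27, u)}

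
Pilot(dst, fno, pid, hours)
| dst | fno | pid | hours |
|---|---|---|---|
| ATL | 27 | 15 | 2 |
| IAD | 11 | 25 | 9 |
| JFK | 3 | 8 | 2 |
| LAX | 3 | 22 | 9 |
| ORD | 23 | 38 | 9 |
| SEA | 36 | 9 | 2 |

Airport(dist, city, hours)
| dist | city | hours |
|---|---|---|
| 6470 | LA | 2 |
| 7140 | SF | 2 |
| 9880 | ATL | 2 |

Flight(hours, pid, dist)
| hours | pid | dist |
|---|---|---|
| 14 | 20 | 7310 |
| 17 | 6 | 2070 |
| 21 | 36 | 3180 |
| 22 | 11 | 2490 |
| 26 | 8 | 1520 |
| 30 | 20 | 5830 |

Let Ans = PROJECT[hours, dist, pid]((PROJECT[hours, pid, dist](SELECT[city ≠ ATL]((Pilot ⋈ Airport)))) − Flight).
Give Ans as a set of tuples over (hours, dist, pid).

{(2, 6470, 15), (2, 6470, 8), (2, 6470, 9), (2, 7140, 15), (2, 7140, 8), (2, 7140, 9)}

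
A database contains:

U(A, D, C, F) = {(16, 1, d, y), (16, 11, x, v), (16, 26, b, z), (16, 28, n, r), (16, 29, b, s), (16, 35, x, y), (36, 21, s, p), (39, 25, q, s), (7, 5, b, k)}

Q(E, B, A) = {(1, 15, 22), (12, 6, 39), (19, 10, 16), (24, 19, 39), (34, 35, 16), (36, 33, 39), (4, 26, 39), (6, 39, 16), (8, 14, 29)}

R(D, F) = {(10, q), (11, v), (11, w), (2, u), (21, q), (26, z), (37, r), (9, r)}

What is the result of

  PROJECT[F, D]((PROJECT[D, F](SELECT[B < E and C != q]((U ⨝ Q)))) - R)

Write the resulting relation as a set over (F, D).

{(r, 28), (s, 29), (y, 1), (y, 35)}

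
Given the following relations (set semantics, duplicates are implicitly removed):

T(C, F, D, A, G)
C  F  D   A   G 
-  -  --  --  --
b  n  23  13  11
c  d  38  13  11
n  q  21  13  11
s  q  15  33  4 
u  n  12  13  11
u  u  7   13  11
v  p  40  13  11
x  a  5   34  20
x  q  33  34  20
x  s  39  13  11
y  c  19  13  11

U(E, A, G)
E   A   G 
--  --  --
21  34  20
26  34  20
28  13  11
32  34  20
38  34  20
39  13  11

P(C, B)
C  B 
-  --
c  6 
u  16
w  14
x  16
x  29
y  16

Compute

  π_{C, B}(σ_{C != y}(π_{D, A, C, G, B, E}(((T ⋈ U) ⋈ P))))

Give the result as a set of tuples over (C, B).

{(c, 6), (u, 16), (x, 16), (x, 29)}

Joining T and U on A, G yields {(b, n, 23, 13, 11, 28), (b, n, 23, 13, 11, 39), (c, d, 38, 13, 11, 28), (c, d, 38, 13, 11, 39), (n, q, 21, 13, 11, 28), (n, q, 21, 13, 11, 39), (u, n, 12, 13, 11, 28), (u, n, 12, 13, 11, 39), (u, u, 7, 13, 11, 28), (u, u, 7, 13, 11, 39), (v, p, 40, 13, 11, 28), (v, p, 40, 13, 11, 39), (x, a, 5, 34, 20, 21), (x, a, 5, 34, 20, 26), (x, a, 5, 34, 20, 32), (x, a, 5, 34, 20, 38), (x, q, 33, 34, 20, 21), (x, q, 33, 34, 20, 26), (x, q, 33, 34, 20, 32), (x, q, 33, 34, 20, 38), (x, s, 39, 13, 11, 28), (x, s, 39, 13, 11, 39), (y, c, 19, 13, 11, 28), (y, c, 19, 13, 11, 39)}.
Joining (T ⋈ U) and P on C yields {(c, d, 38, 13, 11, 28, 6), (c, d, 38, 13, 11, 39, 6), (u, n, 12, 13, 11, 28, 16), (u, n, 12, 13, 11, 39, 16), (u, u, 7, 13, 11, 28, 16), (u, u, 7, 13, 11, 39, 16), (x, a, 5, 34, 20, 21, 16), (x, a, 5, 34, 20, 21, 29), (x, a, 5, 34, 20, 26, 16), (x, a, 5, 34, 20, 26, 29), (x, a, 5, 34, 20, 32, 16), (x, a, 5, 34, 20, 32, 29), (x, a, 5, 34, 20, 38, 16), (x, a, 5, 34, 20, 38, 29), (x, q, 33, 34, 20, 21, 16), (x, q, 33, 34, 20, 21, 29), (x, q, 33, 34, 20, 26, 16), (x, q, 33, 34, 20, 26, 29), (x, q, 33, 34, 20, 32, 16), (x, q, 33, 34, 20, 32, 29), (x, q, 33, 34, 20, 38, 16), (x, q, 33, 34, 20, 38, 29), (x, s, 39, 13, 11, 28, 16), (x, s, 39, 13, 11, 28, 29), (x, s, 39, 13, 11, 39, 16), (x, s, 39, 13, 11, 39, 29), (y, c, 19, 13, 11, 28, 16), (y, c, 19, 13, 11, 39, 16)}.
π_{D, A, C, G, B, E} gives {(12, 13, u, 11, 16, 28), (12, 13, u, 11, 16, 39), (19, 13, y, 11, 16, 28), (19, 13, y, 11, 16, 39), (33, 34, x, 20, 16, 21), (33, 34, x, 20, 16, 26), (33, 34, x, 20, 16, 32), (33, 34, x, 20, 16, 38), (33, 34, x, 20, 29, 21), (33, 34, x, 20, 29, 26), (33, 34, x, 20, 29, 32), (33, 34, x, 20, 29, 38), (38, 13, c, 11, 6, 28), (38, 13, c, 11, 6, 39), (39, 13, x, 11, 16, 28), (39, 13, x, 11, 16, 39), (39, 13, x, 11, 29, 28), (39, 13, x, 11, 29, 39), (5, 34, x, 20, 16, 21), (5, 34, x, 20, 16, 26), (5, 34, x, 20, 16, 32), (5, 34, x, 20, 16, 38), (5, 34, x, 20, 29, 21), (5, 34, x, 20, 29, 26), (5, 34, x, 20, 29, 32), (5, 34, x, 20, 29, 38), (7, 13, u, 11, 16, 28), (7, 13, u, 11, 16, 39)}.
Filtering on C != y leaves {(12, 13, u, 11, 16, 28), (12, 13, u, 11, 16, 39), (33, 34, x, 20, 16, 21), (33, 34, x, 20, 16, 26), (33, 34, x, 20, 16, 32), (33, 34, x, 20, 16, 38), (33, 34, x, 20, 29, 21), (33, 34, x, 20, 29, 26), (33, 34, x, 20, 29, 32), (33, 34, x, 20, 29, 38), (38, 13, c, 11, 6, 28), (38, 13, c, 11, 6, 39), (39, 13, x, 11, 16, 28), (39, 13, x, 11, 16, 39), (39, 13, x, 11, 29, 28), (39, 13, x, 11, 29, 39), (5, 34, x, 20, 16, 21), (5, 34, x, 20, 16, 26), (5, 34, x, 20, 16, 32), (5, 34, x, 20, 16, 38), (5, 34, x, 20, 29, 21), (5, 34, x, 20, 29, 26), (5, 34, x, 20, 29, 32), (5, 34, x, 20, 29, 38), (7, 13, u, 11, 16, 28), (7, 13, u, 11, 16, 39)}.
π_{C, B} gives {(c, 6), (u, 16), (x, 16), (x, 29)} (22 duplicate(s) eliminated).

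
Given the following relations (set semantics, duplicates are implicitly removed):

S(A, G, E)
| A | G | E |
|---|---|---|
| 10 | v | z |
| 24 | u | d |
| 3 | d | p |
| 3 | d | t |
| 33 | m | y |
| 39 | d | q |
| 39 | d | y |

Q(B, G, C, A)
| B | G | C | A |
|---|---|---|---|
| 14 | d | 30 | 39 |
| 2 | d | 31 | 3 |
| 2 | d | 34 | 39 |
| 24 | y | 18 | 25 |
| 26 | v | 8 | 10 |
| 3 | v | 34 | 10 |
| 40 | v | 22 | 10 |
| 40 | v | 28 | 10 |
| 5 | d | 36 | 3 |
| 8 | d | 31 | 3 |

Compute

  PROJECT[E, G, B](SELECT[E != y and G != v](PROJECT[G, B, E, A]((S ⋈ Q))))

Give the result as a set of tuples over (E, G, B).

Natural join on A, G: {(10, v, z, 26, 8), (10, v, z, 3, 34), (10, v, z, 40, 22), (10, v, z, 40, 28), (3, d, p, 2, 31), (3, d, p, 5, 36), (3, d, p, 8, 31), (3, d, t, 2, 31), (3, d, t, 5, 36), (3, d, t, 8, 31), (39, d, q, 14, 30), (39, d, q, 2, 34), (39, d, y, 14, 30), (39, d, y, 2, 34)}
π[G, B, E, A]: project onto (G, B, E, A) (1 duplicate(s) eliminated) → {(d, 14, q, 39), (d, 14, y, 39), (d, 2, p, 3), (d, 2, q, 39), (d, 2, t, 3), (d, 2, y, 39), (d, 5, p, 3), (d, 5, t, 3), (d, 8, p, 3), (d, 8, t, 3), (v, 26, z, 10), (v, 3, z, 10), (v, 40, z, 10)}
Apply σ_{E != y and G != v}; surviving tuples: {(d, 14, q, 39), (d, 2, p, 3), (d, 2, q, 39), (d, 2, t, 3), (d, 5, p, 3), (d, 5, t, 3), (d, 8, p, 3), (d, 8, t, 3)}
π[E, G, B]: project onto (E, G, B) → {(p, d, 2), (p, d, 5), (p, d, 8), (q, d, 14), (q, d, 2), (t, d, 2), (t, d, 5), (t, d, 8)}

{(p, d, 2), (p, d, 5), (p, d, 8), (q, d, 14), (q, d, 2), (t, d, 2), (t, d, 5), (t, d, 8)}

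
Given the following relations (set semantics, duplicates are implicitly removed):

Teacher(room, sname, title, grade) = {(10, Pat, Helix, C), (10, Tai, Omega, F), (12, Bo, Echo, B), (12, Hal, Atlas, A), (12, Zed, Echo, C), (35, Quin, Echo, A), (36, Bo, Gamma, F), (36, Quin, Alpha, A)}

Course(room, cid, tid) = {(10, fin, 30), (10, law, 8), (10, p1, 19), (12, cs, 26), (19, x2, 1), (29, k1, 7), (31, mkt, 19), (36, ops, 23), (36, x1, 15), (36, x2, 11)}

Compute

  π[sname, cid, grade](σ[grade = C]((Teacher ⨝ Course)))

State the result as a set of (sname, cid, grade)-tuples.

{(Pat, fin, C), (Pat, law, C), (Pat, p1, C), (Zed, cs, C)}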